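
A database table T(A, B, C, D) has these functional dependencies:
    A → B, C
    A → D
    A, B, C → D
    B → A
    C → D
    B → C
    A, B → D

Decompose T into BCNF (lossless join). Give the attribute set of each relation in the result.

{A, B, C}; {C, D}

Candidate keys of the original relation: {A}, {B}.
{A, B, C, D}: {C} determines {C, D} here but is not a superkey — split on C → D, giving {C, D} and {A, B, C}.
{C, D} is in BCNF.
{A, B, C} is in BCNF.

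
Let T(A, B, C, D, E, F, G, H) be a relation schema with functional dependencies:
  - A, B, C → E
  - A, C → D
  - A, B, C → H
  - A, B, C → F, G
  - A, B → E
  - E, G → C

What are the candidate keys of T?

{A, B, C}, {A, B, G}

No FD produces {A, B}, so they must be in every candidate key.
{A, B, C}⁺ = {A, B, C, D, E, F, G, H} — all of the relation — so {A, B, C} is a candidate key.
{A, B, G}⁺ = {A, B, C, D, E, F, G, H} — all of the relation — so {A, B, G} is a candidate key.
No proper subset of any of these is a key, and no other minimal superkey exists.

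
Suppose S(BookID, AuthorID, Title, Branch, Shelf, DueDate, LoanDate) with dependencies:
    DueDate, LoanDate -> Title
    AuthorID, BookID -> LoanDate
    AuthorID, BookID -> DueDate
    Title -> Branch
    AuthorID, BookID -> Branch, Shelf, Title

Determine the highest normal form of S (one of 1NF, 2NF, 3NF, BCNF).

Candidate key: {AuthorID, BookID}. Prime attributes: {AuthorID, BookID}.
DueDate, LoanDate -> Title breaks BCNF: {DueDate, LoanDate}⁺ = {Branch, DueDate, LoanDate, Title}, so {DueDate, LoanDate} is not a superkey.
DueDate, LoanDate -> Title determines the non-prime attribute {Title} from a non-superkey — 3NF is violated.
Checking every proper subset of each key, none determines a non-prime attribute — 2NF is satisfied.

2NF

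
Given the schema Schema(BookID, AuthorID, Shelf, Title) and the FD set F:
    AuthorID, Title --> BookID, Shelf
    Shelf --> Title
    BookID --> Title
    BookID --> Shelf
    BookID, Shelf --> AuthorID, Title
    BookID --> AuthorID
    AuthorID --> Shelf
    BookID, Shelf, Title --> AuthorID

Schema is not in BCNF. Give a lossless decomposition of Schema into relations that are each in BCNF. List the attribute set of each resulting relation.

{AuthorID, BookID, Shelf}; {Shelf, Title}

Candidate keys of the original relation: {AuthorID}, {BookID}.
{AuthorID, BookID, Shelf, Title}: {Shelf} determines {Shelf, Title} here but is not a superkey — split on Shelf --> Title, giving {Shelf, Title} and {AuthorID, BookID, Shelf}.
{Shelf, Title} has no BCNF violation.
{AuthorID, BookID, Shelf} has no BCNF violation.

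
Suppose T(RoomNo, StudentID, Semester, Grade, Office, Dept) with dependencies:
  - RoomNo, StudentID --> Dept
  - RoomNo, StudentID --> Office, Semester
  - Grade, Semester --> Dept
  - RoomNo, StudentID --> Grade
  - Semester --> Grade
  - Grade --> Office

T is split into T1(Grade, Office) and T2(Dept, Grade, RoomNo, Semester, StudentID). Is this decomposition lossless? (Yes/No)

Yes

The shared attributes are {Grade} and {Grade}⁺ = {Grade, Office}.
T1 is contained in that closure, so T1 ∩ T2 --> T1 holds and the join is lossless.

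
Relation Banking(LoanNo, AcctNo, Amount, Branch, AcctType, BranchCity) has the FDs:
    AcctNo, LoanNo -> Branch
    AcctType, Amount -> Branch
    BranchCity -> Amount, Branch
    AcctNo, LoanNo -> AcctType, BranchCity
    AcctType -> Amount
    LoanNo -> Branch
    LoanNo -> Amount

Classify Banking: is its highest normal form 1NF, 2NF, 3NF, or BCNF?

Candidate key: {AcctNo, LoanNo}. Prime attributes: {AcctNo, LoanNo}.
AcctType, Amount -> Branch breaks BCNF: {AcctType, Amount}⁺ = {AcctType, Amount, Branch}, so {AcctType, Amount} is not a superkey.
AcctType, Amount -> Branch determines the non-prime attribute {Branch} from a non-superkey — 3NF is violated.
{LoanNo} is a proper subset of the key {AcctNo, LoanNo}, and {LoanNo}⁺ contains the non-prime attributes {Amount, Branch} — a partial dependency, so 2NF is violated.

1NF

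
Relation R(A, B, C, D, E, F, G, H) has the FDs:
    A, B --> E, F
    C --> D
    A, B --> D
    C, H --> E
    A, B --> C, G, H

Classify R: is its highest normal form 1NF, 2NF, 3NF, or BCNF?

Candidate key: {A, B}. Prime attributes: {A, B}.
For C --> D we have {C}⁺ = {C, D}; {C} is not a superkey, so BCNF fails.
C --> D determines the non-prime attribute {D} from a non-superkey — 3NF is violated.
No non-prime attribute depends on a proper subset of any candidate key, so 2NF holds.

2NF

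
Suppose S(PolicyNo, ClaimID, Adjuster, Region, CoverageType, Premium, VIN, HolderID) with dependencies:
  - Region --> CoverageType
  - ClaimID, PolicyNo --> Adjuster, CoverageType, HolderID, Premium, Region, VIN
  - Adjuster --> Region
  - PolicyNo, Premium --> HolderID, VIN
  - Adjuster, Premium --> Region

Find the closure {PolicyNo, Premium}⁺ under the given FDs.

{HolderID, PolicyNo, Premium, VIN}

Start with {PolicyNo, Premium}.
PolicyNo, Premium --> HolderID, VIN applies; add {HolderID, VIN} → now {HolderID, PolicyNo, Premium, VIN}.
No further FD applies.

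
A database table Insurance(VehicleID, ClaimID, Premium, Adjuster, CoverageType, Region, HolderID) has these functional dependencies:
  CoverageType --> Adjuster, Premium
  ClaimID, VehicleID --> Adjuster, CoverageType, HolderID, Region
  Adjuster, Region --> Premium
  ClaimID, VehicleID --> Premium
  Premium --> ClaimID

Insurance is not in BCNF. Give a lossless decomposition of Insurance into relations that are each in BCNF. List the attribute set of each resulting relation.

{Adjuster, CoverageType, Premium}; {ClaimID, Premium}; {CoverageType, HolderID, Region, VehicleID}

Candidate keys of the original relation: {Adjuster, Region, VehicleID}, {ClaimID, VehicleID}, {CoverageType, VehicleID}, {Premium, VehicleID}.
Within {Adjuster, ClaimID, CoverageType, HolderID, Premium, Region, VehicleID}: {CoverageType}⁺ ∩ {Adjuster, ClaimID, CoverageType, HolderID, Premium, Region, VehicleID} = {Adjuster, ClaimID, CoverageType, Premium}, not the whole set, so CoverageType --> Adjuster, ClaimID, Premium violates BCNF; decompose into {Adjuster, ClaimID, CoverageType, Premium} and {CoverageType, HolderID, Region, VehicleID}.
Within {Adjuster, ClaimID, CoverageType, Premium}: {Premium}⁺ ∩ {Adjuster, ClaimID, CoverageType, Premium} = {ClaimID, Premium}, not the whole set, so Premium --> ClaimID violates BCNF; decompose into {ClaimID, Premium} and {Adjuster, CoverageType, Premium}.
{ClaimID, Premium}: every determinant is a superkey — BCNF.
{Adjuster, CoverageType, Premium}: every determinant is a superkey — BCNF.
{CoverageType, HolderID, Region, VehicleID}: every determinant is a superkey — BCNF.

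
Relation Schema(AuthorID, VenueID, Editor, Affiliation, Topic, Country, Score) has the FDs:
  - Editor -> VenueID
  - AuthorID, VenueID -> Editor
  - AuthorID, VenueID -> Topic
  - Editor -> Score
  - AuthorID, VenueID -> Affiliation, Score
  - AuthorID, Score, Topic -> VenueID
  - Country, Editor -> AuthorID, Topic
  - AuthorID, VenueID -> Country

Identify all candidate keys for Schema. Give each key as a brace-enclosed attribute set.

Closure of {AuthorID, Editor} is {Affiliation, AuthorID, Country, Editor, Score, Topic, VenueID}, the whole schema; {AuthorID, Editor} is a candidate key.
Closure of {AuthorID, VenueID} is {Affiliation, AuthorID, Country, Editor, Score, Topic, VenueID}, the whole schema; {AuthorID, VenueID} is a candidate key.
Closure of {Country, Editor} is {Affiliation, AuthorID, Country, Editor, Score, Topic, VenueID}, the whole schema; {Country, Editor} is a candidate key.
Closure of {AuthorID, Score, Topic} is {Affiliation, AuthorID, Country, Editor, Score, Topic, VenueID}, the whole schema; {AuthorID, Score, Topic} is a candidate key.
These are minimal and exhaustive — every other superkey contains one of them.

{AuthorID, Editor}, {AuthorID, Score, Topic}, {AuthorID, VenueID}, {Country, Editor}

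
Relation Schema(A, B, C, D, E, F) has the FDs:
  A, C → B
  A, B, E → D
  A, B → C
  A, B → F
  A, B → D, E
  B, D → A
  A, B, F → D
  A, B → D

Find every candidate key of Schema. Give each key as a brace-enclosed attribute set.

{A, B}, {A, C}, {B, D}

{A, B}⁺ = {A, B, C, D, E, F}, which is every attribute, so {A, B} is a candidate key.
{A, C}⁺ = {A, B, C, D, E, F}, which is every attribute, so {A, C} is a candidate key.
{B, D}⁺ = {A, B, C, D, E, F}, which is every attribute, so {B, D} is a candidate key.
These are minimal and exhaustive — every other superkey contains one of them.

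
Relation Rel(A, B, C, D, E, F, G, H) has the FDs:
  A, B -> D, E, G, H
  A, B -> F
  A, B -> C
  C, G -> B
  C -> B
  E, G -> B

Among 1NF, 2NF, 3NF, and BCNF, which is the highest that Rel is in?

Candidate keys: {A, B}, {A, C}, {A, E, G}. Prime attributes: {A, B, C, E, G}.
For C, G -> B we have {C, G}⁺ = {B, C, G}; {C, G} is not a superkey, so BCNF fails.
But every attribute on its right side ({B}) is prime, and the same holds for every other non-superkey FD, so 3NF still holds.

3NF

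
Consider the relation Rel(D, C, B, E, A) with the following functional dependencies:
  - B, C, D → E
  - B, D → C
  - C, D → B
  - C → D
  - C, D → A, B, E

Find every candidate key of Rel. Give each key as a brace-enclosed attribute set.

{B, D}, {C}

{C}⁺ = {A, B, C, D, E}, which is every attribute, so {C} is a candidate key.
{B, D}⁺ = {A, B, C, D, E}, which is every attribute, so {B, D} is a candidate key.
No proper subset of any of these is a key, and no other minimal superkey exists.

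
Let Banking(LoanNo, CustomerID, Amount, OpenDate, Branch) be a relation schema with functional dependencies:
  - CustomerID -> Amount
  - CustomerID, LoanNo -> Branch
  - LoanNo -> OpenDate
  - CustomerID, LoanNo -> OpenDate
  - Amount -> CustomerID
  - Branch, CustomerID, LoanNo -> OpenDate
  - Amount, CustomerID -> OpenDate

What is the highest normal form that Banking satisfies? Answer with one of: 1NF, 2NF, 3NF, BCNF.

Candidate keys: {Amount, LoanNo}, {CustomerID, LoanNo}. Prime attributes: {Amount, CustomerID, LoanNo}.
CustomerID -> Amount: {CustomerID}⁺ = {Amount, CustomerID, OpenDate}, which is not all of the attributes, so the left side is not a superkey — BCNF is violated.
LoanNo -> OpenDate determines the non-prime attribute {OpenDate} from a non-superkey — 3NF is violated.
Since {Amount} ⊂ {Amount, LoanNo} and {Amount}⁺ ⊇ {OpenDate} with {OpenDate} non-prime, there is a partial dependency; 2NF fails.

1NF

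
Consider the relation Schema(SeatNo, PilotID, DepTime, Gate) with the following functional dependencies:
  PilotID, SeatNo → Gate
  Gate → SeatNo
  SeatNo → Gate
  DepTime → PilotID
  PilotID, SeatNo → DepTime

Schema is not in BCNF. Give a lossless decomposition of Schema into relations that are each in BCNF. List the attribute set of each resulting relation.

{DepTime, Gate}; {DepTime, PilotID}; {Gate, SeatNo}

Candidate keys of the original relation: {DepTime, Gate}, {DepTime, SeatNo}, {Gate, PilotID}, {PilotID, SeatNo}.
In {DepTime, Gate, PilotID, SeatNo}, {Gate} is not a superkey ({Gate}⁺ restricted to this set is {Gate, SeatNo}), so split on Gate → SeatNo into {Gate, SeatNo} and {DepTime, Gate, PilotID}.
{Gate, SeatNo} is in BCNF.
In {DepTime, Gate, PilotID}, {DepTime} is not a superkey ({DepTime}⁺ restricted to this set is {DepTime, PilotID}), so split on DepTime → PilotID into {DepTime, PilotID} and {DepTime, Gate}.
{DepTime, PilotID} is in BCNF.
{DepTime, Gate} is in BCNF.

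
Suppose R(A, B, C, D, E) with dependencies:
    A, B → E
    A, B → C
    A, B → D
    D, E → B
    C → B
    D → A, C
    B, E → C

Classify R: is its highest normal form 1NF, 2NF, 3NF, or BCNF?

3NF

Candidate keys: {A, B}, {A, C}, {D}. Prime attributes: {A, B, C, D}.
C → B: {C}⁺ = {B, C}, which is not all of the attributes, so the left side is not a superkey — BCNF is violated.
Its right-hand attributes {B} are all prime, as are those of every other non-superkey FD — the relation is in 3NF.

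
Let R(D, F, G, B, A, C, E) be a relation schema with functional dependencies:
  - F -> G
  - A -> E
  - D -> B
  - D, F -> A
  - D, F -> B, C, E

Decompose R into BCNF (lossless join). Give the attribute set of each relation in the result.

{A, C, D, F}; {A, E}; {B, D}; {F, G}

Candidate key of the original relation: {D, F}.
In {A, B, C, D, E, F, G}, {F} is not a superkey ({F}⁺ restricted to this set is {F, G}), so split on F -> G into {F, G} and {A, B, C, D, E, F}.
{F, G} is in BCNF.
In {A, B, C, D, E, F}, {A} is not a superkey ({A}⁺ restricted to this set is {A, E}), so split on A -> E into {A, E} and {A, B, C, D, F}.
{A, E} is in BCNF.
In {A, B, C, D, F}, {D} is not a superkey ({D}⁺ restricted to this set is {B, D}), so split on D -> B into {B, D} and {A, C, D, F}.
{B, D} is in BCNF.
{A, C, D, F} is in BCNF.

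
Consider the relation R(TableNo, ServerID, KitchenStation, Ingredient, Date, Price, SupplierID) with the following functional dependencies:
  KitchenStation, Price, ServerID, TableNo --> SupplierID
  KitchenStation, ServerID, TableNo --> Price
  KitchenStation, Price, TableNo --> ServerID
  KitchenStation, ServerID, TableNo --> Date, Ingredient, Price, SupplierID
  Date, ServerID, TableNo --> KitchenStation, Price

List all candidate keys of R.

{Date, ServerID, TableNo}, {KitchenStation, Price, TableNo}, {KitchenStation, ServerID, TableNo}

No FD produces {TableNo}, so it must be in every candidate key.
Closure of {Date, ServerID, TableNo} is {Date, Ingredient, KitchenStation, Price, ServerID, SupplierID, TableNo}, the whole schema; {Date, ServerID, TableNo} is a candidate key.
Closure of {KitchenStation, Price, TableNo} is {Date, Ingredient, KitchenStation, Price, ServerID, SupplierID, TableNo}, the whole schema; {KitchenStation, Price, TableNo} is a candidate key.
Closure of {KitchenStation, ServerID, TableNo} is {Date, Ingredient, KitchenStation, Price, ServerID, SupplierID, TableNo}, the whole schema; {KitchenStation, ServerID, TableNo} is a candidate key.
These are minimal and exhaustive — every other superkey contains one of them.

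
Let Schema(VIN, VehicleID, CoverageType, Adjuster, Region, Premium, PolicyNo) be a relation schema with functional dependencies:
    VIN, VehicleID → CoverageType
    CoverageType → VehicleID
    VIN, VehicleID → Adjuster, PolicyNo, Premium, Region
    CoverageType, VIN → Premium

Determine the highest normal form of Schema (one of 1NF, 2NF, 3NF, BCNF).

Candidate keys: {CoverageType, VIN}, {VIN, VehicleID}. Prime attributes: {CoverageType, VIN, VehicleID}.
For CoverageType → VehicleID we have {CoverageType}⁺ = {CoverageType, VehicleID}; {CoverageType} is not a superkey, so BCNF fails.
Since {VehicleID} ⊆ prime attributes and every other non-superkey FD also has a prime right side, the schema is in 3NF.

3NF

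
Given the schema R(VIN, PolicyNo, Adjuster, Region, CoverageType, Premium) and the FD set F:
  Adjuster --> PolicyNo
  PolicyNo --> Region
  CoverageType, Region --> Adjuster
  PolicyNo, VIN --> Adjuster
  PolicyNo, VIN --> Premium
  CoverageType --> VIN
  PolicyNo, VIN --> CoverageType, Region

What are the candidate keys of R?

{Adjuster, CoverageType}⁺ = {Adjuster, CoverageType, PolicyNo, Premium, Region, VIN} — all of the relation — so {Adjuster, CoverageType} is a candidate key.
{Adjuster, VIN}⁺ = {Adjuster, CoverageType, PolicyNo, Premium, Region, VIN} — all of the relation — so {Adjuster, VIN} is a candidate key.
{CoverageType, PolicyNo}⁺ = {Adjuster, CoverageType, PolicyNo, Premium, Region, VIN} — all of the relation — so {CoverageType, PolicyNo} is a candidate key.
{CoverageType, Region}⁺ = {Adjuster, CoverageType, PolicyNo, Premium, Region, VIN} — all of the relation — so {CoverageType, Region} is a candidate key.
{PolicyNo, VIN}⁺ = {Adjuster, CoverageType, PolicyNo, Premium, Region, VIN} — all of the relation — so {PolicyNo, VIN} is a candidate key.
No proper subset of any of these is a key, and no other minimal superkey exists.

{Adjuster, CoverageType}, {Adjuster, VIN}, {CoverageType, PolicyNo}, {CoverageType, Region}, {PolicyNo, VIN}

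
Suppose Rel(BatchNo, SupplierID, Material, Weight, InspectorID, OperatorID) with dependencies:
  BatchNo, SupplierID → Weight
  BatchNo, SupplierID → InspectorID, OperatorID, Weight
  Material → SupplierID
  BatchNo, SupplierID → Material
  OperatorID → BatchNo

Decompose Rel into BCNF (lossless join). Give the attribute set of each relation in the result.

Candidate keys of the original relation: {BatchNo, Material}, {BatchNo, SupplierID}, {Material, OperatorID}, {OperatorID, SupplierID}.
Within {BatchNo, InspectorID, Material, OperatorID, SupplierID, Weight}: {Material}⁺ ∩ {BatchNo, InspectorID, Material, OperatorID, SupplierID, Weight} = {Material, SupplierID}, not the whole set, so Material → SupplierID violates BCNF; decompose into {Material, SupplierID} and {BatchNo, InspectorID, Material, OperatorID, Weight}.
{Material, SupplierID} is in BCNF.
Within {BatchNo, InspectorID, Material, OperatorID, Weight}: {OperatorID}⁺ ∩ {BatchNo, InspectorID, Material, OperatorID, Weight} = {BatchNo, OperatorID}, not the whole set, so OperatorID → BatchNo violates BCNF; decompose into {BatchNo, OperatorID} and {InspectorID, Material, OperatorID, Weight}.
{BatchNo, OperatorID} is in BCNF.
{InspectorID, Material, OperatorID, Weight} is in BCNF.

{BatchNo, OperatorID}; {InspectorID, Material, OperatorID, Weight}; {Material, SupplierID}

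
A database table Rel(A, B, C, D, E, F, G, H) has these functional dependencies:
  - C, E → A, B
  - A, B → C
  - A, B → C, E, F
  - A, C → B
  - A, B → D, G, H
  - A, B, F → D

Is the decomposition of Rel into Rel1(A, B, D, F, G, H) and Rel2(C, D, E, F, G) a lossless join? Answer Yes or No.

No

Common attributes: {D, F, G}; their closure is {D, F, G}.
Rel1 ⊄ {D, F, G} and Rel2 ⊄ {D, F, G}, so the split is lossy.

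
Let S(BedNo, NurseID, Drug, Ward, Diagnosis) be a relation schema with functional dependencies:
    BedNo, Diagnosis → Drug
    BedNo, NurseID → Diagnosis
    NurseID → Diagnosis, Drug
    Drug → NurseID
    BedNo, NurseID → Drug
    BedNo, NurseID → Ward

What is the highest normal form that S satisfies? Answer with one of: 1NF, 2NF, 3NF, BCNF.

Candidate keys: {BedNo, Diagnosis}, {BedNo, Drug}, {BedNo, NurseID}. Prime attributes: {BedNo, Diagnosis, Drug, NurseID}.
For NurseID → Diagnosis, Drug we have {NurseID}⁺ = {Diagnosis, Drug, NurseID}; {NurseID} is not a superkey, so BCNF fails.
Since {Diagnosis, Drug} ⊆ prime attributes and every other non-superkey FD also has a prime right side, the schema is in 3NF.

3NF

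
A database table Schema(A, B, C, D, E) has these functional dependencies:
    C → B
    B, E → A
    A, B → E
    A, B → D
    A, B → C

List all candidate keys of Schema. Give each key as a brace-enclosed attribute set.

{A, B}, {A, C}, {B, E}, {C, E}

{A, B}⁺ = {A, B, C, D, E}, which is every attribute, so {A, B} is a candidate key.
{A, C}⁺ = {A, B, C, D, E}, which is every attribute, so {A, C} is a candidate key.
{B, E}⁺ = {A, B, C, D, E}, which is every attribute, so {B, E} is a candidate key.
{C, E}⁺ = {A, B, C, D, E}, which is every attribute, so {C, E} is a candidate key.
Any other superkey properly contains one of these, so there are no further candidate keys.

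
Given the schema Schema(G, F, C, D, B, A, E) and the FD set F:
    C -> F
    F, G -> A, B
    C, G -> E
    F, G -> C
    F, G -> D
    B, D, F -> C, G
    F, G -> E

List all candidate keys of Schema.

{C, G} is a candidate key since {C, G}⁺ = {A, B, C, D, E, F, G} covers every attribute.
{F, G} is a candidate key since {F, G}⁺ = {A, B, C, D, E, F, G} covers every attribute.
{B, C, D} is a candidate key since {B, C, D}⁺ = {A, B, C, D, E, F, G} covers every attribute.
{B, D, F} is a candidate key since {B, D, F}⁺ = {A, B, C, D, E, F, G} covers every attribute.
Any other superkey properly contains one of these, so there are no further candidate keys.

{B, C, D}, {B, D, F}, {C, G}, {F, G}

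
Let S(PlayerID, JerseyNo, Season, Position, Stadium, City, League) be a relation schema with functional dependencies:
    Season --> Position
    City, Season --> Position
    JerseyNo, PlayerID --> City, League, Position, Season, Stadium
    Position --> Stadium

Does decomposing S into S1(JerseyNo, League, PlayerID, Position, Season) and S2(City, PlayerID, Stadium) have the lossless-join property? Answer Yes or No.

No

The shared attributes are {PlayerID} and {PlayerID}⁺ = {PlayerID}.
The closure covers neither S1 nor S2 entirely; the join is not lossless.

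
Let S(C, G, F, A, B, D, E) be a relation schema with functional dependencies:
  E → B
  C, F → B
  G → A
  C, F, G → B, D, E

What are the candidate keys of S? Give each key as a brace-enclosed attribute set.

No FD produces {C, F, G}, so they must be in every candidate key.
{C, F, G} is a candidate key since {C, F, G}⁺ = {A, B, C, D, E, F, G} covers every attribute.
No smaller or unrelated set reaches every attribute, so there are no other keys.

{C, F, G}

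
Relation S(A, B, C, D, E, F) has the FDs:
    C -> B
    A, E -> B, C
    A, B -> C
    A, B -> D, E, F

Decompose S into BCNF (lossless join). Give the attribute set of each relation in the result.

Candidate keys of the original relation: {A, B}, {A, C}, {A, E}.
Within {A, B, C, D, E, F}: {C}⁺ ∩ {A, B, C, D, E, F} = {B, C}, not the whole set, so C -> B violates BCNF; decompose into {B, C} and {A, C, D, E, F}.
{B, C}: every determinant is a superkey — BCNF.
{A, C, D, E, F}: every determinant is a superkey — BCNF.

{A, C, D, E, F}; {B, C}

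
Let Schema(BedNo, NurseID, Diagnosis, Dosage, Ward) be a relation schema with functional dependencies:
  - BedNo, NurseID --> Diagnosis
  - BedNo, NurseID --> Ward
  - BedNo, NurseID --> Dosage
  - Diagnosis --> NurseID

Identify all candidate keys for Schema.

{BedNo, Diagnosis}, {BedNo, NurseID}

Attributes never on any right-hand side: {BedNo} — every candidate key must contain it.
{BedNo, Diagnosis}⁺ = {BedNo, Diagnosis, Dosage, NurseID, Ward} — all of the relation — so {BedNo, Diagnosis} is a candidate key.
{BedNo, NurseID}⁺ = {BedNo, Diagnosis, Dosage, NurseID, Ward} — all of the relation — so {BedNo, NurseID} is a candidate key.
No proper subset of any of these is a key, and no other minimal superkey exists.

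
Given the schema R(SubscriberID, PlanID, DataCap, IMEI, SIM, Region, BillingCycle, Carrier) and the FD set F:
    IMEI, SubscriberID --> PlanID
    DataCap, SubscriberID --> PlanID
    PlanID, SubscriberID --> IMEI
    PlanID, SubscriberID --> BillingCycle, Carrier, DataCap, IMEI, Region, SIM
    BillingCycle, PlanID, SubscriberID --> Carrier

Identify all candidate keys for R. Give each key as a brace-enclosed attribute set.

{DataCap, SubscriberID}, {IMEI, SubscriberID}, {PlanID, SubscriberID}

No FD produces {SubscriberID}, so it must be in every candidate key.
{DataCap, SubscriberID} is a candidate key since {DataCap, SubscriberID}⁺ = {BillingCycle, Carrier, DataCap, IMEI, PlanID, Region, SIM, SubscriberID} covers every attribute.
{IMEI, SubscriberID} is a candidate key since {IMEI, SubscriberID}⁺ = {BillingCycle, Carrier, DataCap, IMEI, PlanID, Region, SIM, SubscriberID} covers every attribute.
{PlanID, SubscriberID} is a candidate key since {PlanID, SubscriberID}⁺ = {BillingCycle, Carrier, DataCap, IMEI, PlanID, Region, SIM, SubscriberID} covers every attribute.
These are minimal and exhaustive — every other superkey contains one of them.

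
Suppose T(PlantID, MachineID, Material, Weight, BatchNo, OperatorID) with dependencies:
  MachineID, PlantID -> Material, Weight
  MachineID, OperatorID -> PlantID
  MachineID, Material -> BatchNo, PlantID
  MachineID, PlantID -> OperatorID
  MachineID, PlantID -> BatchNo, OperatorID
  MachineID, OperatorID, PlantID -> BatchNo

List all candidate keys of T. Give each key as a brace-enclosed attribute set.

{MachineID, Material}, {MachineID, OperatorID}, {MachineID, PlantID}

{MachineID} never appears on the right of any FD, so every key must include it.
{MachineID, Material} is a candidate key since {MachineID, Material}⁺ = {BatchNo, MachineID, Material, OperatorID, PlantID, Weight} covers every attribute.
{MachineID, OperatorID} is a candidate key since {MachineID, OperatorID}⁺ = {BatchNo, MachineID, Material, OperatorID, PlantID, Weight} covers every attribute.
{MachineID, PlantID} is a candidate key since {MachineID, PlantID}⁺ = {BatchNo, MachineID, Material, OperatorID, PlantID, Weight} covers every attribute.
These are minimal and exhaustive — every other superkey contains one of them.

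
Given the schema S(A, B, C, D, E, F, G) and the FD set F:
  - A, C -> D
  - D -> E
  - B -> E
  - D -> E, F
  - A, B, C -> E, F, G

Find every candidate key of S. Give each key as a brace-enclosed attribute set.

Attributes never on any right-hand side: {A, B, C} — every candidate key must contain all of them.
{A, B, C}⁺ = {A, B, C, D, E, F, G} — all of the relation — so {A, B, C} is a candidate key.
No smaller or unrelated set reaches every attribute, so there are no other keys.

{A, B, C}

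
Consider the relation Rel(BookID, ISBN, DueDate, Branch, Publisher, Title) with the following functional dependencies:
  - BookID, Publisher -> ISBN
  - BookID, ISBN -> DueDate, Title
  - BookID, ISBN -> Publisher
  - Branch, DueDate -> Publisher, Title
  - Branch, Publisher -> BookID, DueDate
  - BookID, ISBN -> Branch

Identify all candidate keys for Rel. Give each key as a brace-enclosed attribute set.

{BookID, ISBN}, {BookID, Publisher}, {Branch, DueDate}, {Branch, Publisher}

Closure of {BookID, ISBN} is {BookID, Branch, DueDate, ISBN, Publisher, Title}, the whole schema; {BookID, ISBN} is a candidate key.
Closure of {BookID, Publisher} is {BookID, Branch, DueDate, ISBN, Publisher, Title}, the whole schema; {BookID, Publisher} is a candidate key.
Closure of {Branch, DueDate} is {BookID, Branch, DueDate, ISBN, Publisher, Title}, the whole schema; {Branch, DueDate} is a candidate key.
Closure of {Branch, Publisher} is {BookID, Branch, DueDate, ISBN, Publisher, Title}, the whole schema; {Branch, Publisher} is a candidate key.
No proper subset of any of these is a key, and no other minimal superkey exists.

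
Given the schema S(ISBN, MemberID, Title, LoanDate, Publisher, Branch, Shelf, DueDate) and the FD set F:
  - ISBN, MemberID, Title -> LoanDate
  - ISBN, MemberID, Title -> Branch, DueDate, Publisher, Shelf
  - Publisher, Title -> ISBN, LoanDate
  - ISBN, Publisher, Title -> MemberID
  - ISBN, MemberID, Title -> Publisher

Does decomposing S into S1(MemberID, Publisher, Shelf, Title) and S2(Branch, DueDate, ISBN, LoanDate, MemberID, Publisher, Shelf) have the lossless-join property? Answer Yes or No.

No

S1 ∩ S2 = {MemberID, Publisher, Shelf}; its closure under F is {MemberID, Publisher, Shelf}.
S1 ⊄ {MemberID, Publisher, Shelf} and S2 ⊄ {MemberID, Publisher, Shelf}, so the split is lossy.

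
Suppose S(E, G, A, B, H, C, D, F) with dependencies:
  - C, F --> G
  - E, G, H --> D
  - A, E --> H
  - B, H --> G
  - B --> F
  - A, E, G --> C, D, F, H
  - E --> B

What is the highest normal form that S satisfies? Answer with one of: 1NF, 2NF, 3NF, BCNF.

1NF

Candidate key: {A, E}. Prime attributes: {A, E}.
C, F --> G breaks BCNF: {C, F}⁺ = {C, F, G}, so {C, F} is not a superkey.
C, F --> G has non-prime {G} on the right and a non-superkey on the left, so 3NF fails.
{E} is a proper subset of the key {A, E}, and {E}⁺ contains the non-prime attributes {B, F} — a partial dependency, so 2NF is violated.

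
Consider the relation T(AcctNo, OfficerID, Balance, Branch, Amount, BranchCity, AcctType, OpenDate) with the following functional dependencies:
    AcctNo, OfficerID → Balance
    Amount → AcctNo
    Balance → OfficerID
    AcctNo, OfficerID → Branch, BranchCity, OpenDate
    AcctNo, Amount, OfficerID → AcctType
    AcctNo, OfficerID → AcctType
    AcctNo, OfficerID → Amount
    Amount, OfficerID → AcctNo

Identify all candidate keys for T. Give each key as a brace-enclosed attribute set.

{AcctNo, Balance}, {AcctNo, OfficerID}, {Amount, Balance}, {Amount, OfficerID}

{AcctNo, Balance}⁺ = {AcctNo, AcctType, Amount, Balance, Branch, BranchCity, OfficerID, OpenDate} — all of the relation — so {AcctNo, Balance} is a candidate key.
{AcctNo, OfficerID}⁺ = {AcctNo, AcctType, Amount, Balance, Branch, BranchCity, OfficerID, OpenDate} — all of the relation — so {AcctNo, OfficerID} is a candidate key.
{Amount, Balance}⁺ = {AcctNo, AcctType, Amount, Balance, Branch, BranchCity, OfficerID, OpenDate} — all of the relation — so {Amount, Balance} is a candidate key.
{Amount, OfficerID}⁺ = {AcctNo, AcctType, Amount, Balance, Branch, BranchCity, OfficerID, OpenDate} — all of the relation — so {Amount, OfficerID} is a candidate key.
Any other superkey properly contains one of these, so there are no further candidate keys.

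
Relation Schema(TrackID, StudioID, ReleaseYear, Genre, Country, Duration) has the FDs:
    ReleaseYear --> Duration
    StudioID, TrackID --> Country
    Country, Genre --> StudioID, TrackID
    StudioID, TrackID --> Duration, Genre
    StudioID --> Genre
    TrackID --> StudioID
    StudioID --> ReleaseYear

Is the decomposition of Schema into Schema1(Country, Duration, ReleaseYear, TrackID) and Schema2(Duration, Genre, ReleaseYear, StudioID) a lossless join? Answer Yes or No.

Common attributes: {Duration, ReleaseYear}; their closure is {Duration, ReleaseYear}.
Schema1 ⊄ {Duration, ReleaseYear} and Schema2 ⊄ {Duration, ReleaseYear}, so the split is lossy.

No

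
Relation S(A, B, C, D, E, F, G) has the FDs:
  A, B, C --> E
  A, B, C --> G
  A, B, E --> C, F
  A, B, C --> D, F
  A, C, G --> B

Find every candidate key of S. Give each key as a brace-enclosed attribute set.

{A} never appears on the right of any FD, so every key must include it.
{A, B, C}⁺ = {A, B, C, D, E, F, G}, which is every attribute, so {A, B, C} is a candidate key.
{A, B, E}⁺ = {A, B, C, D, E, F, G}, which is every attribute, so {A, B, E} is a candidate key.
{A, C, G}⁺ = {A, B, C, D, E, F, G}, which is every attribute, so {A, C, G} is a candidate key.
Any other superkey properly contains one of these, so there are no further candidate keys.

{A, B, C}, {A, B, E}, {A, C, G}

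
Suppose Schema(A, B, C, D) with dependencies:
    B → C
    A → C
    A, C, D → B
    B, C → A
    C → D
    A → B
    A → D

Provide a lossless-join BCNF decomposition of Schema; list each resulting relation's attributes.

{A, B, C}; {C, D}

Candidate keys of the original relation: {A}, {B}.
{A, B, C, D}: {C} determines {C, D} here but is not a superkey — split on C → D, giving {C, D} and {A, B, C}.
{C, D} has no BCNF violation.
{A, B, C} has no BCNF violation.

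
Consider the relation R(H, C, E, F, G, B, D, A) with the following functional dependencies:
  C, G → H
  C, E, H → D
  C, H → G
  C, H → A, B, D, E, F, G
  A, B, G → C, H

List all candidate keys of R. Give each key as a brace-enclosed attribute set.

{A, B, G}, {C, G}, {C, H}

{C, G}⁺ = {A, B, C, D, E, F, G, H}, which is every attribute, so {C, G} is a candidate key.
{C, H}⁺ = {A, B, C, D, E, F, G, H}, which is every attribute, so {C, H} is a candidate key.
{A, B, G}⁺ = {A, B, C, D, E, F, G, H}, which is every attribute, so {A, B, G} is a candidate key.
Any other superkey properly contains one of these, so there are no further candidate keys.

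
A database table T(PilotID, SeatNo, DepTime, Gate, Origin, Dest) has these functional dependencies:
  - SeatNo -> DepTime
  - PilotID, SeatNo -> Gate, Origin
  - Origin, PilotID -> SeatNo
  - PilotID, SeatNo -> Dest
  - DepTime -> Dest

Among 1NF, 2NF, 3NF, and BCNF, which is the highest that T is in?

1NF

Candidate keys: {Origin, PilotID}, {PilotID, SeatNo}. Prime attributes: {Origin, PilotID, SeatNo}.
SeatNo -> DepTime breaks BCNF: {SeatNo}⁺ = {DepTime, Dest, SeatNo}, so {SeatNo} is not a superkey.
Because {DepTime} is non-prime and the left side of SeatNo -> DepTime is not a superkey, the relation is not in 3NF.
{SeatNo} is a proper subset of the key {PilotID, SeatNo}, and {SeatNo}⁺ contains the non-prime attributes {DepTime, Dest} — a partial dependency, so 2NF is violated.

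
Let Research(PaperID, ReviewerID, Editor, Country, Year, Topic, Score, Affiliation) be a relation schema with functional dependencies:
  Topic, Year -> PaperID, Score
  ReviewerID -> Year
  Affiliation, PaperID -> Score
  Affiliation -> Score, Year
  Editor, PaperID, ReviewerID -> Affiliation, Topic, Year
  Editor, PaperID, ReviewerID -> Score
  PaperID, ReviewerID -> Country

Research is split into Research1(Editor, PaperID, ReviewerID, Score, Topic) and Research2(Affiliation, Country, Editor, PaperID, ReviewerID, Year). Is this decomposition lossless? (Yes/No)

Research1 ∩ Research2 = {Editor, PaperID, ReviewerID}; its closure under F is {Affiliation, Country, Editor, PaperID, ReviewerID, Score, Topic, Year}.
This includes all of Research1, so the common attributes are a superkey of Research1 — the join is lossless.

Yes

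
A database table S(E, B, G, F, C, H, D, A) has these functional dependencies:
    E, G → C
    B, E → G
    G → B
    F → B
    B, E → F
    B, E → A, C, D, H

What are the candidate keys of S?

{B, E}, {E, F}, {E, G}

{E} never appears on the right of any FD, so every key must include it.
{B, E}⁺ = {A, B, C, D, E, F, G, H} — all of the relation — so {B, E} is a candidate key.
{E, F}⁺ = {A, B, C, D, E, F, G, H} — all of the relation — so {E, F} is a candidate key.
{E, G}⁺ = {A, B, C, D, E, F, G, H} — all of the relation — so {E, G} is a candidate key.
These are minimal and exhaustive — every other superkey contains one of them.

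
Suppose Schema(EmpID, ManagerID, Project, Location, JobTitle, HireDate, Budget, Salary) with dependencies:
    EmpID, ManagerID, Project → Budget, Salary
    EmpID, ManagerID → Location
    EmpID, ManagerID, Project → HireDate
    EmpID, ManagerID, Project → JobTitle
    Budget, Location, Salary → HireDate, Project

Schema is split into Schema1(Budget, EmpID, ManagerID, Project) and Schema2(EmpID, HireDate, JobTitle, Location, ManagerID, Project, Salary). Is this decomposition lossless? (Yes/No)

Yes

Schema1 ∩ Schema2 = {EmpID, ManagerID, Project}; its closure under F is {Budget, EmpID, HireDate, JobTitle, Location, ManagerID, Project, Salary}.
Since Schema1 ⊆ {Budget, EmpID, HireDate, JobTitle, Location, ManagerID, Project, Salary}, the intersection is a superkey of Schema1; the decomposition is lossless.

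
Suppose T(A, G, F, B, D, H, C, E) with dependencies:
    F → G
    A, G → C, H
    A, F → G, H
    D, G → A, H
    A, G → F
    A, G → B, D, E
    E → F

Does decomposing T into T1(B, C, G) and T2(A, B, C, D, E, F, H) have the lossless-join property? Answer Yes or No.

The shared attributes are {B, C} and {B, C}⁺ = {B, C}.
Neither T1 nor T2 is contained in that closure, so the decomposition is lossy.

No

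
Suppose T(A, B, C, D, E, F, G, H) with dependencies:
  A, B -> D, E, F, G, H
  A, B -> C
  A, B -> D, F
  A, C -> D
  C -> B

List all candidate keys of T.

{A, B}, {A, C}

Attributes never on any right-hand side: {A} — every candidate key must contain it.
{A, B}⁺ = {A, B, C, D, E, F, G, H}, which is every attribute, so {A, B} is a candidate key.
{A, C}⁺ = {A, B, C, D, E, F, G, H}, which is every attribute, so {A, C} is a candidate key.
No proper subset of any of these is a key, and no other minimal superkey exists.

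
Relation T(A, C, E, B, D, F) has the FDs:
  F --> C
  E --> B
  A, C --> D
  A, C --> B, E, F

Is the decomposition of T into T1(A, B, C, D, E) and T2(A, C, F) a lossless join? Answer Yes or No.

T1 ∩ T2 = {A, C}; its closure under F is {A, B, C, D, E, F}.
T1 is contained in that closure, so T1 ∩ T2 --> T1 holds and the join is lossless.

Yes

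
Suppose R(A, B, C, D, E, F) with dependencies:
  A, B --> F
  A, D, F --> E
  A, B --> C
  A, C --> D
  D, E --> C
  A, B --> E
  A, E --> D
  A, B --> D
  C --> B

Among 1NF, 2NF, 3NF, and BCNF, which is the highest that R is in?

3NF

Candidate keys: {A, B}, {A, C}, {A, D, F}, {A, E}. Prime attributes: {A, B, C, D, E, F}.
For D, E --> C we have {D, E}⁺ = {B, C, D, E}; {D, E} is not a superkey, so BCNF fails.
But every attribute on its right side ({C}) is prime, and the same holds for every other non-superkey FD, so 3NF still holds.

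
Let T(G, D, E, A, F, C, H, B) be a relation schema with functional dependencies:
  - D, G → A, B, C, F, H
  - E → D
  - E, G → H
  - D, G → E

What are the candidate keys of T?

{D, G}, {E, G}

{G} never appears on the right of any FD, so every key must include it.
{D, G}⁺ = {A, B, C, D, E, F, G, H}, which is every attribute, so {D, G} is a candidate key.
{E, G}⁺ = {A, B, C, D, E, F, G, H}, which is every attribute, so {E, G} is a candidate key.
These are minimal and exhaustive — every other superkey contains one of them.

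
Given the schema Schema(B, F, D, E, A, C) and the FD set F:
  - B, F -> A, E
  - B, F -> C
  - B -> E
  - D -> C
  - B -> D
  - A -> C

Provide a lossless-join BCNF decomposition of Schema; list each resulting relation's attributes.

Candidate key of the original relation: {B, F}.
Within {A, B, C, D, E, F}: {B}⁺ ∩ {A, B, C, D, E, F} = {B, C, D, E}, not the whole set, so B -> C, D, E violates BCNF; decompose into {B, C, D, E} and {A, B, F}.
Within {B, C, D, E}: {D}⁺ ∩ {B, C, D, E} = {C, D}, not the whole set, so D -> C violates BCNF; decompose into {C, D} and {B, D, E}.
{C, D} has no BCNF violation.
{B, D, E} has no BCNF violation.
{A, B, F} has no BCNF violation.

{A, B, F}; {B, D, E}; {C, D}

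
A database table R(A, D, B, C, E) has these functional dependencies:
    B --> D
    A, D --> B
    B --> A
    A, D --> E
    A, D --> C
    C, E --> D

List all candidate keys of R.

{A, C, E}, {A, D}, {B}

{B}⁺ = {A, B, C, D, E} — all of the relation — so {B} is a candidate key.
{A, D}⁺ = {A, B, C, D, E} — all of the relation — so {A, D} is a candidate key.
{A, C, E}⁺ = {A, B, C, D, E} — all of the relation — so {A, C, E} is a candidate key.
Any other superkey properly contains one of these, so there are no further candidate keys.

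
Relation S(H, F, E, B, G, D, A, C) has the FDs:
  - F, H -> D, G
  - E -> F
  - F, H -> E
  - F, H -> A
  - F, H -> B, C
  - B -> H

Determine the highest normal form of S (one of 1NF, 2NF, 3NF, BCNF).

Candidate keys: {B, E}, {B, F}, {E, H}, {F, H}. Prime attributes: {B, E, F, H}.
E -> F: {E}⁺ = {E, F}, which is not all of the attributes, so the left side is not a superkey — BCNF is violated.
But every attribute on its right side ({F}) is prime, and the same holds for every other non-superkey FD, so 3NF still holds.

3NF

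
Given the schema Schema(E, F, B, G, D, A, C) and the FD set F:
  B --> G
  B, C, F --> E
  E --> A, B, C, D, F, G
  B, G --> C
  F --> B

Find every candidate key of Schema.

{E}, {F}

{E}⁺ = {A, B, C, D, E, F, G}, which is every attribute, so {E} is a candidate key.
{F}⁺ = {A, B, C, D, E, F, G}, which is every attribute, so {F} is a candidate key.
These are minimal and exhaustive — every other superkey contains one of them.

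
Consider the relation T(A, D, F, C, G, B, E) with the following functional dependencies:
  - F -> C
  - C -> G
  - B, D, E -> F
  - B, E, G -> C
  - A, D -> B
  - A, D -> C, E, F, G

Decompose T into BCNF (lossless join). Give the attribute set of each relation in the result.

{A, B, D, E}; {B, D, E, F}; {C, F}; {C, G}

Candidate key of the original relation: {A, D}.
In {A, B, C, D, E, F, G}, {F} is not a superkey ({F}⁺ restricted to this set is {C, F, G}), so split on F -> C, G into {C, F, G} and {A, B, D, E, F}.
In {C, F, G}, {C} is not a superkey ({C}⁺ restricted to this set is {C, G}), so split on C -> G into {C, G} and {C, F}.
{C, G} has no BCNF violation.
{C, F} has no BCNF violation.
In {A, B, D, E, F}, {B, D, E} is not a superkey ({B, D, E}⁺ restricted to this set is {B, D, E, F}), so split on B, D, E -> F into {B, D, E, F} and {A, B, D, E}.
{B, D, E, F} has no BCNF violation.
{A, B, D, E} has no BCNF violation.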